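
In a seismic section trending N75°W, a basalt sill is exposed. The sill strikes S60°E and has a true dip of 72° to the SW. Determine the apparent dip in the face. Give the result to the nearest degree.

39°

The strike is S60°E and the section trends N75°W; the acute angle between them is β = 15°.
tan α = tan 72° × sin 15° = 3.0777 × 0.2588 = 0.7966
apparent dip = arctan 0.7966 = 38.54°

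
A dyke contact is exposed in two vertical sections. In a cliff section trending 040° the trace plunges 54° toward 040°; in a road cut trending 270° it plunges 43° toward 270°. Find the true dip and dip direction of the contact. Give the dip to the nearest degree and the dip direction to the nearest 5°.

true dip 70°, dip direction 340°

Each apparent-dip line lies in the plane. As unit vectors (x east, y north, z up), v₁ plunges 54°→040° and v₂ plunges 43°→270°.
n = v₁ × v₂ = (-0.307, 0.849, 0.329) (taken with n_z > 0).
Dip δ = arctan(|n_h|/n_z) = arctan(0.903/0.329) = 70.0°.
The horizontal component of n points toward azimuth atan2(n_x, n_y) = 340°, the dip direction.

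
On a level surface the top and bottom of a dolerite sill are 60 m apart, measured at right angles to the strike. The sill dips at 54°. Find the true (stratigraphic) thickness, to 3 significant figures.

48.5 m

True thickness t = w · sin(dip) = 60 × sin 54°
t = 60 × 0.8090 = 48.541 m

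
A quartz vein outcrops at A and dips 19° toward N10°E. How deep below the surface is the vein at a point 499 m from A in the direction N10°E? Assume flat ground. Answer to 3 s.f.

172 m

The hole is directly down-dip from the outcrop, so the down-dip offset is 499 m.
Depth = down-dip offset × tan(dip) = 499.00 × tan 19° = 499.00 × 0.3443
Depth = 171.82 m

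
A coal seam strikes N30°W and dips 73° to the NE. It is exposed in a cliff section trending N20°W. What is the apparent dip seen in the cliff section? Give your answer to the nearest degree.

30°

The section lies 10° from the strike.
tan α = tan 73° × sin 10° = 3.2709 × 0.1736 = 0.5680
apparent dip = arctan 0.5680 = 29.60°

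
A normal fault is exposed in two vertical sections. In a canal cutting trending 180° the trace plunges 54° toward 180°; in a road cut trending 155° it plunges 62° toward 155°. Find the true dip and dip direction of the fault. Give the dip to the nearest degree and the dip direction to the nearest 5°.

Each apparent-dip line lies in the plane. As unit vectors (x east, y north, z up), v₁ plunges 54°→180° and v₂ plunges 62°→155°.
n = v₁ × v₂ = (0.175, -0.161, 0.117) (taken with n_z > 0).
Dip δ = arctan(|n_h|/n_z) = arctan(0.237/0.117) = 63.8°.
Dip direction = azimuth of (n_x, n_y) = atan2(0.175, -0.161) = 133°.

true dip 64°, dip direction 135°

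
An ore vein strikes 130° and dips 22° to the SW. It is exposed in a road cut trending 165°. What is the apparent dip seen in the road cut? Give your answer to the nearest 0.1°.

13.0°

The strike is 130° and the section trends 165°; the acute angle between them is β = 35°.
tan α = tan 22° × sin 35° = 0.4040 × 0.5736 = 0.2317
apparent dip = arctan 0.2317 = 13.05°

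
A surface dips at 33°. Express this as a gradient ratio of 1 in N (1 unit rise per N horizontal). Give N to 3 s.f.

1 : N means tan θ = 1/N, so N = 1/tan 33° = 1/0.6494

1 in 1.54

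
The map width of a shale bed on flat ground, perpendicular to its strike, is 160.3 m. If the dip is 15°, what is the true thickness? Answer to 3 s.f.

41.5 m

True thickness t = w · sin(dip) = 160.3 × sin 15°
t = 160.3 × 0.2588 = 41.489 m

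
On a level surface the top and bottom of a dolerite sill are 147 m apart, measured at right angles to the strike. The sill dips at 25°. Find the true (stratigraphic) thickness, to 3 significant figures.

True thickness t = w · sin(dip) = 147 × sin 25°
t = 147 × 0.4226 = 62.125 m

62.1 m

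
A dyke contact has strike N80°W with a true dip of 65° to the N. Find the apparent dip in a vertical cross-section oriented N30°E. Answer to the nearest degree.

64°

The section lies 70° from the strike.
tan α = tan 65° × sin 70° = 2.1445 × 0.9397 = 2.0152
apparent dip = arctan 2.0152 = 63.61°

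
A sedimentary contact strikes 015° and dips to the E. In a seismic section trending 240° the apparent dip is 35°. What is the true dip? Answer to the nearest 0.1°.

β = acute angle between strike 015° and section 240° = 45°.
tan(true dip) = tan 35° / sin 45° = 0.9902
true dip = arctan 0.9902 = 44.72°

44.7°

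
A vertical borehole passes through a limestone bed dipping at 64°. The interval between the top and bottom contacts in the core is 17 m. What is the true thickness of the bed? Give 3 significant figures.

7.45 m

True thickness t = h · cos(dip) = 17 × cos 64°
t = 17 × 0.4384 = 7.452 m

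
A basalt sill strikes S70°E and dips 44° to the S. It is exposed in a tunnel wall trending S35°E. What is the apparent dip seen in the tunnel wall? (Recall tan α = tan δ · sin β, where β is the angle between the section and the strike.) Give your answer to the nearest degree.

29°

The section lies 35° from the strike.
tan(apparent dip) = tan 44° · sin 35° = 0.5539
α = arctan(0.5539) = 28.98°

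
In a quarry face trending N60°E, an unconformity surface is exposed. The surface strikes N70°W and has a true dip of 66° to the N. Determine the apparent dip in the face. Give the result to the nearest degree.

60°

Angle between strike (N70°W) and section (N60°E): β = 50°.
tan(apparent dip) = tan 66° · sin 50° = 1.7206
apparent dip = arctan 1.7206 = 59.83°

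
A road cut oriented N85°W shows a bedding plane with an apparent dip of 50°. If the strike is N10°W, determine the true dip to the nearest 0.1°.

The section is 75° from the strike.
tan δ = tan α / sin β = tan 50° / sin 75° = 1.1918 / 0.9659 = 1.2338
true dip = arctan 1.2338 = 50.97°

51.0°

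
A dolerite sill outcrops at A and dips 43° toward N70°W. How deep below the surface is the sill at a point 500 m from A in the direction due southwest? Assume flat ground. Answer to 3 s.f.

The hole lies 65° from the dip direction, so the down-dip offset is 500 × cos 65° = 211.31 m.
Depth = down-dip offset × tan(dip) = 211.31 × tan 43° = 211.31 × 0.9325
Depth = 197.05 m

197 m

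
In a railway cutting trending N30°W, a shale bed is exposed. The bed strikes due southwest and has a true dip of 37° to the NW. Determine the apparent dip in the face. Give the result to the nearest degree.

36°

Angle between strike (due southwest) and section (N30°W): β = 75°.
tan(apparent dip) = tan 37° · sin 75° = 0.7279
α = arctan(0.7279) = 36.05°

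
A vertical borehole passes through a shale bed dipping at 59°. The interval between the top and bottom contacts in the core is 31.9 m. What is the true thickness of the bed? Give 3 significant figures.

16.4 m

True thickness t = h · cos(dip) = 31.9 × cos 59°
t = 31.9 × 0.5150 = 16.430 m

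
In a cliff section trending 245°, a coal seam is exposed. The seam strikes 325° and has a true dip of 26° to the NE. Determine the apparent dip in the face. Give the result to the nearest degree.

The section lies 80° from the strike.
tan α = tan 26° × sin 80° = 0.4877 × 0.9848 = 0.4803
α = arctan(0.4803) = 25.66°

26°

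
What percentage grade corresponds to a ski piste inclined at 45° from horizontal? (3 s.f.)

100%

grade % = 100 × tan 45° = 100 × 1.0000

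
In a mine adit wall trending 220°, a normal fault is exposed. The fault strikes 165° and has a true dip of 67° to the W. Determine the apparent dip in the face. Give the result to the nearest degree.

Angle between strike (165°) and section (220°): β = 55°.
tan(apparent dip) = tan 67° · sin 55° = 1.9298
α = arctan(1.9298) = 62.61°

63°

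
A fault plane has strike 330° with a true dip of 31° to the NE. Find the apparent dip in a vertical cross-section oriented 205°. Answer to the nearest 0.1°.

26.2°

The strike is 330° and the section trends 205°; the acute angle between them is β = 55°.
tan(apparent dip) = tan 31° · sin 55° = 0.4922
α = arctan(0.4922) = 26.21°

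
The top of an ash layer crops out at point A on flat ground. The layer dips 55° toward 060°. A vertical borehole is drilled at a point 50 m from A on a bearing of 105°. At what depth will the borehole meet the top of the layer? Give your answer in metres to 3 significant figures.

The hole lies 45° from the dip direction, so the down-dip offset is 50 × cos 45° = 35.36 m.
Depth = down-dip offset × tan(dip) = 35.36 × tan 55° = 35.36 × 1.4281
Depth = 50.49 m

50.5 m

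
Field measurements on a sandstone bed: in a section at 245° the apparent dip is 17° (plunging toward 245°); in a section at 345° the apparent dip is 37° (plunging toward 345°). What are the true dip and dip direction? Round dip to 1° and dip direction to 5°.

true dip 41°, dip direction 315°

The two traces are lines in the plane: v₁ = (sin 245°·cos 17°, cos 245°·cos 17°, −sin 17°), v₂ = (sin 345°·cos 37°, cos 345°·cos 37°, −sin 37°).
Cross product v₁ × v₂ gives the pole to the plane: n ∝ (-0.469, 0.461, 0.752).
True dip = arccos(n_z / |n|) = arccos(0.7528) = 41.2°.
The horizontal component of n points toward azimuth atan2(n_x, n_y) = 315°, the dip direction.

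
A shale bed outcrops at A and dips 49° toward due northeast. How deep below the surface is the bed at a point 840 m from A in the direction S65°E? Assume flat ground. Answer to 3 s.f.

330 m

The hole lies 70° from the dip direction, so the down-dip offset is 840 × cos 70° = 287.30 m.
Depth = down-dip offset × tan(dip) = 287.30 × tan 49° = 287.30 × 1.1504
Depth = 330.50 m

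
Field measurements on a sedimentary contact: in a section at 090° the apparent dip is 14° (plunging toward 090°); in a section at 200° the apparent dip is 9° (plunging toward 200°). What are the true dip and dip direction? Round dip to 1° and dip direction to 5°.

true dip 20°, dip direction 135°

Represent each trace as a vector plunging at its apparent dip toward its trend (east-north-up frame): v₁ = (0.970, 0.000, -0.242), v₂ = (-0.338, -0.928, -0.156).
Cross product v₁ × v₂ gives the pole to the plane: n ∝ (0.225, -0.234, 0.901).
tan δ = √(n_x²+n_y²)/n_z = 0.324/0.901, so δ = 19.8°.
The horizontal component of n points toward azimuth atan2(n_x, n_y) = 136°, the dip direction.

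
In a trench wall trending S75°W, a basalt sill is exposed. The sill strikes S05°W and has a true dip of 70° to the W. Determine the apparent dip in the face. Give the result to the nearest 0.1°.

68.8°

The strike is S05°W and the section trends S75°W; the acute angle between them is β = 70°.
tan α = tan 70° × sin 70° = 2.7475 × 0.9397 = 2.5818
α = arctan(2.5818) = 68.83°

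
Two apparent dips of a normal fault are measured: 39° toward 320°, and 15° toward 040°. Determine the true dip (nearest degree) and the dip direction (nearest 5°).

true dip 39°, dip direction 330°

Represent each trace as a vector plunging at its apparent dip toward its trend (east-north-up frame): v₁ = (-0.500, 0.595, -0.629), v₂ = (0.621, 0.740, -0.259).
The plane normal is n = v₁ × v₂ ∝ (-0.312, 0.520, 0.739).
Dip δ = arctan(|n_h|/n_z) = arctan(0.606/0.739) = 39.4°.
The horizontal component of n points toward azimuth atan2(n_x, n_y) = 329°, the dip direction.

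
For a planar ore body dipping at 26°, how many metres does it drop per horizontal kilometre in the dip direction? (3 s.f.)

488 m

drop per km = 1000 × tan 26° = 1000 × 0.4877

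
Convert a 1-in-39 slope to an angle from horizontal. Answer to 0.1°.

1.5°

tan θ = 1/39 = 0.0256
θ = arctan(0.0256) = 1.47°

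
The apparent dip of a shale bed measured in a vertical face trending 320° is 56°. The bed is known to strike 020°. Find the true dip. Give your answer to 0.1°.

59.7°

The section is 60° from the strike.
tan δ = tan α / sin β = tan 56° / sin 60° = 1.4826 / 0.8660 = 1.7119
δ = arctan(1.7119) = 59.71°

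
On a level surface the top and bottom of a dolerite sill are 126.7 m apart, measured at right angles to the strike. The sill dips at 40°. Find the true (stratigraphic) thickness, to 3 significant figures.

81.4 m

True thickness t = w · sin(dip) = 126.7 × sin 40°
t = 126.7 × 0.6428 = 81.441 m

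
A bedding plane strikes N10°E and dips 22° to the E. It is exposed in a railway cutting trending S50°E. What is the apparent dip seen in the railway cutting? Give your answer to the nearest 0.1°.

19.3°

The section lies 60° from the strike.
tan(apparent dip) = tan 22° · sin 60° = 0.3499
α = arctan(0.3499) = 19.28°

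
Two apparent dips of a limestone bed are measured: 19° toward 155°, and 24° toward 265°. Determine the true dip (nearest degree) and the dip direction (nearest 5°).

Each apparent-dip line lies in the plane. As unit vectors (x east, y north, z up), v₁ plunges 19°→155° and v₂ plunges 24°→265°.
n = v₁ × v₂ = (-0.323, -0.459, 0.812) (taken with n_z > 0).
True dip = arccos(n_z / |n|) = arccos(0.8227) = 34.6°.
The horizontal component of n points toward azimuth atan2(n_x, n_y) = 215°, the dip direction.

true dip 35°, dip direction 215°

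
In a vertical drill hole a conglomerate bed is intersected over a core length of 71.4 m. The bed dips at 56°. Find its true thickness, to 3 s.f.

True thickness t = h · cos(dip) = 71.4 × cos 56°
t = 71.4 × 0.5592 = 39.926 m

39.9 m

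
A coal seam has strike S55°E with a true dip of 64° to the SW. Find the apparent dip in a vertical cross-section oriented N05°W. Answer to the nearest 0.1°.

Angle between strike (S55°E) and section (N05°W): β = 50°.
tan(apparent dip) = tan 64° · sin 50° = 1.5706
apparent dip = arctan 1.5706 = 57.52°

57.5°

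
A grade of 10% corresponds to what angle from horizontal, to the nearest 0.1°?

tan θ = 10/100 = 0.1000
θ = arctan(0.1000) = 5.71°

5.7°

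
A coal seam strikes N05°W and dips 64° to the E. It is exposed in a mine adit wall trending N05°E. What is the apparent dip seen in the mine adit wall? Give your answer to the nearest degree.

Angle between strike (N05°W) and section (N05°E): β = 10°.
tan α = tan 64° × sin 10° = 2.0503 × 0.1736 = 0.3560
α = arctan(0.3560) = 19.60°

20°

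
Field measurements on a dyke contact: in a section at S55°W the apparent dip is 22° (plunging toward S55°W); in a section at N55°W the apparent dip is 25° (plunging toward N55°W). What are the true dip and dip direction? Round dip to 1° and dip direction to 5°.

true dip 28°, dip direction 275°

Each apparent-dip line lies in the plane. As unit vectors (x east, y north, z up), v₁ plunges 22°→S55°W and v₂ plunges 25°→N55°W.
n = v₁ × v₂ = (-0.419, 0.043, 0.790) (taken with n_z > 0).
Dip δ = arctan(|n_h|/n_z) = arctan(0.422/0.790) = 28.1°.
The horizontal component of n points toward azimuth atan2(n_x, n_y) = 276°, the dip direction.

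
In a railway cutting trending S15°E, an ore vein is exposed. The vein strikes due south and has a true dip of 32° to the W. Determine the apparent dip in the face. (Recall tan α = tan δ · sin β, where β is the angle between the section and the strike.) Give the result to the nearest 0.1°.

Angle between strike (due south) and section (S15°E): β = 15°.
tan α = tan 32° × sin 15° = 0.6249 × 0.2588 = 0.1617
α = arctan(0.1617) = 9.19°

9.2°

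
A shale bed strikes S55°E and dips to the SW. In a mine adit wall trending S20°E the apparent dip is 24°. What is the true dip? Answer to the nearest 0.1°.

37.8°

The section is 35° from the strike.
tan(true dip) = tan 24° / sin 35° = 0.7762
true dip = arctan 0.7762 = 37.82°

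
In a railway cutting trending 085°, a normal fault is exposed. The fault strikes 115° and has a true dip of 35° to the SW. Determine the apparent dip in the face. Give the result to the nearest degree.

19°

The strike is 115° and the section trends 085°; the acute angle between them is β = 30°.
tan α = tan 35° × sin 30° = 0.7002 × 0.5000 = 0.3501
apparent dip = arctan 0.3501 = 19.30°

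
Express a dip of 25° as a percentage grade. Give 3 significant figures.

46.6%

grade % = 100 × tan 25° = 100 × 0.4663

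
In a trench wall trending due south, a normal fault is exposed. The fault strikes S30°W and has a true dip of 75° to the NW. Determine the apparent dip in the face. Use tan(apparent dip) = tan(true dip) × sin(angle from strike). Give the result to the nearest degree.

62°

Angle between strike (S30°W) and section (due south): β = 30°.
tan(apparent dip) = tan 75° · sin 30° = 1.8660
α = arctan(1.8660) = 61.81°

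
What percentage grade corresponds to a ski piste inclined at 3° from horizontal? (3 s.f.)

5.24%

grade % = 100 × tan 3° = 100 × 0.0524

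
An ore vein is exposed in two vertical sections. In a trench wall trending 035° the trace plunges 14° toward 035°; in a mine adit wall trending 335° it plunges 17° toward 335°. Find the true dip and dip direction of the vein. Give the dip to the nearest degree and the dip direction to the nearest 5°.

Represent each trace as a vector plunging at its apparent dip toward its trend (east-north-up frame): v₁ = (0.557, 0.795, -0.242), v₂ = (-0.404, 0.867, -0.292).
The plane normal is n = v₁ × v₂ ∝ (-0.023, 0.260, 0.804).
True dip = arccos(n_z / |n|) = arccos(0.9509) = 18.0°.
The horizontal component of n points toward azimuth atan2(n_x, n_y) = 355°, the dip direction.

true dip 18°, dip direction 355°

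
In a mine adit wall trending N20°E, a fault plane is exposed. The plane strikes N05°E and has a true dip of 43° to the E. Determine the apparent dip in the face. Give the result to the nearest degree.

The strike is N05°E and the section trends N20°E; the acute angle between them is β = 15°.
tan α = tan 43° × sin 15° = 0.9325 × 0.2588 = 0.2414
α = arctan(0.2414) = 13.57°

14°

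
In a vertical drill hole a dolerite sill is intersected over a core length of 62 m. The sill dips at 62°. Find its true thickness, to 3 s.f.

29.1 m

True thickness t = h · cos(dip) = 62 × cos 62°
t = 62 × 0.4695 = 29.107 m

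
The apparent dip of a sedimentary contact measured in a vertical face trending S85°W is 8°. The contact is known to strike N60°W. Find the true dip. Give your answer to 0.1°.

13.8°

The section is 35° from the strike.
tan δ = tan α / sin β = tan 8° / sin 35° = 0.1405 / 0.5736 = 0.2450
δ = arctan(0.2450) = 13.77°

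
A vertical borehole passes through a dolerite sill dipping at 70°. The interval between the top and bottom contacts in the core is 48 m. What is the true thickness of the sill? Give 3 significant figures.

True thickness t = h · cos(dip) = 48 × cos 70°
t = 48 × 0.3420 = 16.417 m

16.4 m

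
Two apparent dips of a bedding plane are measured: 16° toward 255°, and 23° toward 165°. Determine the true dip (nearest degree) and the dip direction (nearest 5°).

true dip 27°, dip direction 200°

Represent each trace as a vector plunging at its apparent dip toward its trend (east-north-up frame): v₁ = (-0.929, -0.249, -0.276), v₂ = (0.238, -0.889, -0.391).
The plane normal is n = v₁ × v₂ ∝ (-0.148, -0.428, 0.885).
tan δ = √(n_x²+n_y²)/n_z = 0.453/0.885, so δ = 27.1°.
The horizontal component of n points toward azimuth atan2(n_x, n_y) = 199°, the dip direction.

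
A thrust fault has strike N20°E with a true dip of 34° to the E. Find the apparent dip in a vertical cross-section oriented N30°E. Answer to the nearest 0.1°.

Angle between strike (N20°E) and section (N30°E): β = 10°.
tan α = tan 34° × sin 10° = 0.6745 × 0.1736 = 0.1171
apparent dip = arctan 0.1171 = 6.68°

6.7°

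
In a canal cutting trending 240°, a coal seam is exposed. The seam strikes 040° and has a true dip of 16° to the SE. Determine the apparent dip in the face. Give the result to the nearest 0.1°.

The section lies 20° from the strike.
tan(apparent dip) = tan 16° · sin 20° = 0.0981
apparent dip = arctan 0.0981 = 5.60°

5.6°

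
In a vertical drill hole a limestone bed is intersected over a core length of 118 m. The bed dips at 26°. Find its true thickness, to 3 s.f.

True thickness t = h · cos(dip) = 118 × cos 26°
t = 118 × 0.8988 = 106.058 m

106 m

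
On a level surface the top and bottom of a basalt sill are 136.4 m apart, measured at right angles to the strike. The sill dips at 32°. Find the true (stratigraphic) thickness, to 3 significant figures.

72.3 m

True thickness t = w · sin(dip) = 136.4 × sin 32°
t = 136.4 × 0.5299 = 72.281 m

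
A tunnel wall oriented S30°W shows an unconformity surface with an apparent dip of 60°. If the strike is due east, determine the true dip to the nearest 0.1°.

The section is 60° from the strike.
tan δ = tan α / sin β = tan 60° / sin 60° = 1.7321 / 0.8660 = 2.0000
true dip = arctan 2.0000 = 63.43°

63.4°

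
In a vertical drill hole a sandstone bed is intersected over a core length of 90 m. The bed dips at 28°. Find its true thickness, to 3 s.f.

True thickness t = h · cos(dip) = 90 × cos 28°
t = 90 × 0.8829 = 79.465 m

79.5 m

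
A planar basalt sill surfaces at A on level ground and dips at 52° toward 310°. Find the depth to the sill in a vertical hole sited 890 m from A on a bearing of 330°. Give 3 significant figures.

The hole lies 20° from the dip direction, so the down-dip offset is 890 × cos 20° = 836.33 m.
Depth = down-dip offset × tan(dip) = 836.33 × tan 52° = 836.33 × 1.2799
Depth = 1070.45 m

1070 m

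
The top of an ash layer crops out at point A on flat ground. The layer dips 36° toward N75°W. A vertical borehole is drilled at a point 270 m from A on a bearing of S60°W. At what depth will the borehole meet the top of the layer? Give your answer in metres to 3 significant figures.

The hole lies 45° from the dip direction, so the down-dip offset is 270 × cos 45° = 190.92 m.
Depth = down-dip offset × tan(dip) = 190.92 × tan 36° = 190.92 × 0.7265
Depth = 138.71 m

139 m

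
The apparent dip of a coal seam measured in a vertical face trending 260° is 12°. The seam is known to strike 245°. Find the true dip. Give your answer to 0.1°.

39.4°

β = acute angle between strike 245° and section 260° = 15°.
tan(true dip) = tan 12° / sin 15° = 0.8213
δ = arctan(0.8213) = 39.39°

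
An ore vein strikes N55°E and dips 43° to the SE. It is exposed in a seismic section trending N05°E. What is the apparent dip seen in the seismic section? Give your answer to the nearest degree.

The section lies 50° from the strike.
tan(apparent dip) = tan 43° · sin 50° = 0.7143
apparent dip = arctan 0.7143 = 35.54°

36°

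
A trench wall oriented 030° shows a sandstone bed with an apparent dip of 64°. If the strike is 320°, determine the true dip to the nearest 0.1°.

65.4°

β = acute angle between strike 320° and section 030° = 70°.
tan δ = tan α / sin β = tan 64° / sin 70° = 2.0503 / 0.9397 = 2.1819
δ = arctan(2.1819) = 65.38°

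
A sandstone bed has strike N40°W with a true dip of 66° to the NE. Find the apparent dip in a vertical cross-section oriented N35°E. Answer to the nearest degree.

Angle between strike (N40°W) and section (N35°E): β = 75°.
tan(apparent dip) = tan 66° · sin 75° = 2.1695
apparent dip = arctan 2.1695 = 65.25°

65°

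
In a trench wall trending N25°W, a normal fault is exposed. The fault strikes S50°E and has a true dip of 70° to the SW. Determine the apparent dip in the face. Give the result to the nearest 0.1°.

The strike is S50°E and the section trends N25°W; the acute angle between them is β = 25°.
tan(apparent dip) = tan 70° · sin 25° = 1.1611
apparent dip = arctan 1.1611 = 49.26°

49.3°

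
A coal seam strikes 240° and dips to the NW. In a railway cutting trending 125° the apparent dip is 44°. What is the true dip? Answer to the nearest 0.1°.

β = acute angle between strike 240° and section 125° = 65°.
tan δ = tan α / sin β = tan 44° / sin 65° = 0.9657 / 0.9063 = 1.0655
δ = arctan(1.0655) = 46.82°

46.8°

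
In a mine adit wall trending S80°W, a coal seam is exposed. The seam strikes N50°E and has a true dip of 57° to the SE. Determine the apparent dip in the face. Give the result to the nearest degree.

The strike is N50°E and the section trends S80°W; the acute angle between them is β = 30°.
tan α = tan 57° × sin 30° = 1.5399 × 0.5000 = 0.7699
α = arctan(0.7699) = 37.59°

38°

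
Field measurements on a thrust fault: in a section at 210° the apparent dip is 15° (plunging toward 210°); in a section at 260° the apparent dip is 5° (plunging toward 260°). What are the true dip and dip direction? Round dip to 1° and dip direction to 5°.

true dip 16°, dip direction 190°

The two traces are lines in the plane: v₁ = (sin 210°·cos 15°, cos 210°·cos 15°, −sin 15°), v₂ = (sin 260°·cos 5°, cos 260°·cos 5°, −sin 5°).
n = v₁ × v₂ = (-0.028, -0.212, 0.737) (taken with n_z > 0).
True dip = arccos(n_z / |n|) = arccos(0.9605) = 16.2°.
Dip direction = azimuth of (n_x, n_y) = atan2(-0.028, -0.212) = 188°.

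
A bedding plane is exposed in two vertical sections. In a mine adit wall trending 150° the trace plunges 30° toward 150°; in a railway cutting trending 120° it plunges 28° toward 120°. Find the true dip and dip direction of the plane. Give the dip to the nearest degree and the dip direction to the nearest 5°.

Each apparent-dip line lies in the plane. As unit vectors (x east, y north, z up), v₁ plunges 30°→150° and v₂ plunges 28°→120°.
The plane normal is n = v₁ × v₂ ∝ (0.131, -0.179, 0.382).
Dip δ = arctan(|n_h|/n_z) = arctan(0.222/0.382) = 30.1°.
Dip direction = azimuth of (n_x, n_y) = atan2(0.131, -0.179) = 144°.

true dip 30°, dip direction 145°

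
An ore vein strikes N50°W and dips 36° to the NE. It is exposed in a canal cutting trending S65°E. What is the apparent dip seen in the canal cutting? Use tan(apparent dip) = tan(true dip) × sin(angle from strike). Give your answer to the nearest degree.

Angle between strike (N50°W) and section (S65°E): β = 15°.
tan α = tan 36° × sin 15° = 0.7265 × 0.2588 = 0.1880
α = arctan(0.1880) = 10.65°

11°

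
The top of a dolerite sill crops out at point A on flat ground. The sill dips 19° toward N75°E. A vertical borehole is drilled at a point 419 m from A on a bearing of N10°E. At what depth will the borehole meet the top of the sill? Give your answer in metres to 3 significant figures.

The hole lies 65° from the dip direction, so the down-dip offset is 419 × cos 65° = 177.08 m.
Depth = down-dip offset × tan(dip) = 177.08 × tan 19° = 177.08 × 0.3443
Depth = 60.97 m

61.0 m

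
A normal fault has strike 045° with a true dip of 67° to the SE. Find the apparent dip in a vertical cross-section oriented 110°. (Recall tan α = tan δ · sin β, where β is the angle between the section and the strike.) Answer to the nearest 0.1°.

64.9°

Angle between strike (045°) and section (110°): β = 65°.
tan α = tan 67° × sin 65° = 2.3559 × 0.9063 = 2.1351
α = arctan(2.1351) = 64.90°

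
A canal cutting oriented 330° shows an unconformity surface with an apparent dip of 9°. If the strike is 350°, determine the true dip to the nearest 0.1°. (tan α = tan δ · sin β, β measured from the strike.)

24.8°

β = acute angle between strike 350° and section 330° = 20°.
tan δ = tan α / sin β = tan 9° / sin 20° = 0.1584 / 0.3420 = 0.4631
true dip = arctan 0.4631 = 24.85°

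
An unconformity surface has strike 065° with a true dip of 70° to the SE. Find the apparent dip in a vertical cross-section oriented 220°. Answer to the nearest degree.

49°

The section lies 25° from the strike.
tan(apparent dip) = tan 70° · sin 25° = 1.1611
α = arctan(1.1611) = 49.26°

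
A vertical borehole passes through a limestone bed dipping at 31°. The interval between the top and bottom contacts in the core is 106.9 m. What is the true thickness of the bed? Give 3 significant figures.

True thickness t = h · cos(dip) = 106.9 × cos 31°
t = 106.9 × 0.8572 = 91.631 m

91.6 m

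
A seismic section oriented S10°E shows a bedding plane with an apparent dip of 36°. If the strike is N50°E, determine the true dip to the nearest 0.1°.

β = acute angle between strike N50°E and section S10°E = 60°.
tan δ = tan α / sin β = tan 36° / sin 60° = 0.7265 / 0.8660 = 0.8389
δ = arctan(0.8389) = 39.99°

40.0°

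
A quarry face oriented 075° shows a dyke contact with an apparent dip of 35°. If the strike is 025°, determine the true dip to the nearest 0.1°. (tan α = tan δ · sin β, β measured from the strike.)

β = acute angle between strike 025° and section 075° = 50°.
tan δ = tan α / sin β = tan 35° / sin 50° = 0.7002 / 0.7660 = 0.9141
true dip = arctan 0.9141 = 42.43°

42.4°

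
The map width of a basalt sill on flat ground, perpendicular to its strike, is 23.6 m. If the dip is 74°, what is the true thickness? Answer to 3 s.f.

22.7 m

True thickness t = w · sin(dip) = 23.6 × sin 74°
t = 23.6 × 0.9613 = 22.686 m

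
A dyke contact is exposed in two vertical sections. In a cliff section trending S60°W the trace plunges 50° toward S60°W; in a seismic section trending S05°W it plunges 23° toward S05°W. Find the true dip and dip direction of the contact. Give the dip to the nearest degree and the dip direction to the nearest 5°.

The two traces are lines in the plane: v₁ = (sin 240°·cos 50°, cos 240°·cos 50°, −sin 50°), v₂ = (sin 185°·cos 23°, cos 185°·cos 23°, −sin 23°).
The plane normal is n = v₁ × v₂ ∝ (-0.577, -0.156, 0.485).
Dip δ = arctan(|n_h|/n_z) = arctan(0.598/0.485) = 51.0°.
Dip direction = azimuth of (n_x, n_y) = atan2(-0.577, -0.156) = 255°.

true dip 51°, dip direction 255°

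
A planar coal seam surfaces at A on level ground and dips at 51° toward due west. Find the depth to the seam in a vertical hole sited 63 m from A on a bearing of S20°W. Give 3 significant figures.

26.6 m

The hole lies 70° from the dip direction, so the down-dip offset is 63 × cos 70° = 21.55 m.
Depth = down-dip offset × tan(dip) = 21.55 × tan 51° = 21.55 × 1.2349
Depth = 26.61 m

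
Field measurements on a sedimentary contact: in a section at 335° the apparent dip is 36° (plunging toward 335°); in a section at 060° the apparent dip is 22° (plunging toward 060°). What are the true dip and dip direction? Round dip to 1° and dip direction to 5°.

true dip 39°, dip direction 000°

Each apparent-dip line lies in the plane. As unit vectors (x east, y north, z up), v₁ plunges 36°→335° and v₂ plunges 22°→060°.
The plane normal is n = v₁ × v₂ ∝ (0.002, 0.600, 0.747).
tan δ = √(n_x²+n_y²)/n_z = 0.600/0.747, so δ = 38.8°.
Dip direction = azimuth of (n_x, n_y) = atan2(0.002, 0.600) = 0°.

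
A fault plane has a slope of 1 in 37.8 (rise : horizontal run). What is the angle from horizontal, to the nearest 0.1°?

tan θ = 1/37.8 = 0.0265
θ = arctan(0.0265) = 1.52°

1.5°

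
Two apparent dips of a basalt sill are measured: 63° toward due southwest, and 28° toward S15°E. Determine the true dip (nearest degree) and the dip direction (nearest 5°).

true dip 64°, dip direction 240°

The two traces are lines in the plane: v₁ = (sin 225°·cos 63°, cos 225°·cos 63°, −sin 63°), v₂ = (sin 165°·cos 28°, cos 165°·cos 28°, −sin 28°).
The plane normal is n = v₁ × v₂ ∝ (-0.609, -0.354, 0.347).
True dip = arccos(n_z / |n|) = arccos(0.4419) = 63.8°.
Dip direction = azimuth of (n_x, n_y) = atan2(-0.609, -0.354) = 240°.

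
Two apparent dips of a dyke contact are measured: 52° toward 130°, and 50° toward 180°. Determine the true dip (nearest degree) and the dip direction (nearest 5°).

true dip 54°, dip direction 150°

Represent each trace as a vector plunging at its apparent dip toward its trend (east-north-up frame): v₁ = (0.472, -0.396, -0.788), v₂ = (0.000, -0.643, -0.766).
n = v₁ × v₂ = (0.203, -0.361, 0.303) (taken with n_z > 0).
True dip = arccos(n_z / |n|) = arccos(0.5902) = 53.8°.
Dip direction = azimuth of (n_x, n_y) = atan2(0.203, -0.361) = 151°.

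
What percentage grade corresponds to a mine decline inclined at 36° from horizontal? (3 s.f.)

72.7%

grade % = 100 × tan 36° = 100 × 0.7265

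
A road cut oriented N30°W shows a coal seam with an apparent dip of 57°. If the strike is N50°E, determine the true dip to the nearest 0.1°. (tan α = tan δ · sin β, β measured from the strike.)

The section is 80° from the strike.
tan(true dip) = tan 57° / sin 80° = 1.5636
δ = arctan(1.5636) = 57.40°

57.4°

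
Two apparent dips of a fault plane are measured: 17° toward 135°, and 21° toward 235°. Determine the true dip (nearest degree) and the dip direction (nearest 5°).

The two traces are lines in the plane: v₁ = (sin 135°·cos 17°, cos 135°·cos 17°, −sin 17°), v₂ = (sin 235°·cos 21°, cos 235°·cos 21°, −sin 21°).
Cross product v₁ × v₂ gives the pole to the plane: n ∝ (-0.086, -0.466, 0.879).
Dip δ = arctan(|n_h|/n_z) = arctan(0.474/0.879) = 28.3°.
Dip direction = atan2(-0.086, -0.466) = 190° (azimuth of n's horizontal projection).

true dip 28°, dip direction 190°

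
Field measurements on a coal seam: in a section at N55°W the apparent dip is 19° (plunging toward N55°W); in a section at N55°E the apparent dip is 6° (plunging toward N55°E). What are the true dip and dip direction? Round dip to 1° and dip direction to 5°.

true dip 23°, dip direction 340°

Each apparent-dip line lies in the plane. As unit vectors (x east, y north, z up), v₁ plunges 19°→N55°W and v₂ plunges 6°→N55°E.
The plane normal is n = v₁ × v₂ ∝ (-0.129, 0.346, 0.884).
tan δ = √(n_x²+n_y²)/n_z = 0.369/0.884, so δ = 22.7°.
The horizontal component of n points toward azimuth atan2(n_x, n_y) = 340°, the dip direction.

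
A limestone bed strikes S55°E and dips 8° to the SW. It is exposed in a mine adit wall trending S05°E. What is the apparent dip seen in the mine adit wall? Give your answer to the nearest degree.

6°

The strike is S55°E and the section trends S05°E; the acute angle between them is β = 50°.
tan(apparent dip) = tan 8° · sin 50° = 0.1077
α = arctan(0.1077) = 6.14°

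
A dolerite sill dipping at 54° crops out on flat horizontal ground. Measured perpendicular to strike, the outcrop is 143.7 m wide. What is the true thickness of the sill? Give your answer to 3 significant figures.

116 m

True thickness t = w · sin(dip) = 143.7 × sin 54°
t = 143.7 × 0.8090 = 116.256 m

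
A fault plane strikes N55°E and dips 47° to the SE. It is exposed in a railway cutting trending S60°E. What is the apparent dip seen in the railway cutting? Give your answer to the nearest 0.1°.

The strike is N55°E and the section trends S60°E; the acute angle between them is β = 65°.
tan(apparent dip) = tan 47° · sin 65° = 0.9719
α = arctan(0.9719) = 44.18°

44.2°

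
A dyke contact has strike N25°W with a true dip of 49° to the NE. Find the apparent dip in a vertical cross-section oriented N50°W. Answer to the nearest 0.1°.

25.9°

The section lies 25° from the strike.
tan α = tan 49° × sin 25° = 1.1504 × 0.4226 = 0.4862
α = arctan(0.4862) = 25.93°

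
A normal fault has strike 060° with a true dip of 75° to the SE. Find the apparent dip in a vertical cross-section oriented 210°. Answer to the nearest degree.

The strike is 060° and the section trends 210°; the acute angle between them is β = 30°.
tan α = tan 75° × sin 30° = 3.7321 × 0.5000 = 1.8660
α = arctan(1.8660) = 61.81°

62°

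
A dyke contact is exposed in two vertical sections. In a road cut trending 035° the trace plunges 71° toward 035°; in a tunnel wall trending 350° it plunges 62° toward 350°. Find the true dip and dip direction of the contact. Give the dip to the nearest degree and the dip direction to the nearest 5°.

The two traces are lines in the plane: v₁ = (sin 35°·cos 71°, cos 35°·cos 71°, −sin 71°), v₂ = (sin 350°·cos 62°, cos 350°·cos 62°, −sin 62°).
The plane normal is n = v₁ × v₂ ∝ (0.202, 0.242, 0.108).
Dip δ = arctan(|n_h|/n_z) = arctan(0.315/0.108) = 71.1°.
Dip direction = atan2(0.202, 0.242) = 40° (azimuth of n's horizontal projection).

true dip 71°, dip direction 040°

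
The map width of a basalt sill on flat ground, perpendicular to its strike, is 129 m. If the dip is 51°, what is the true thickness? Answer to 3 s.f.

100 m

True thickness t = w · sin(dip) = 129 × sin 51°
t = 129 × 0.7771 = 100.252 m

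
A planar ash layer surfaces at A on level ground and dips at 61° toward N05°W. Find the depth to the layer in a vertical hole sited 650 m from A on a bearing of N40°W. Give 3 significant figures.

961 m

The hole lies 35° from the dip direction, so the down-dip offset is 650 × cos 35° = 532.45 m.
Depth = down-dip offset × tan(dip) = 532.45 × tan 61° = 532.45 × 1.8040
Depth = 960.56 m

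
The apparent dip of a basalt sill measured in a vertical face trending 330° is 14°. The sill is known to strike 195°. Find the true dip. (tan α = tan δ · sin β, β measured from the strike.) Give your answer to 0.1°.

β = acute angle between strike 195° and section 330° = 45°.
tan(true dip) = tan 14° / sin 45° = 0.3526
true dip = arctan 0.3526 = 19.42°

19.4°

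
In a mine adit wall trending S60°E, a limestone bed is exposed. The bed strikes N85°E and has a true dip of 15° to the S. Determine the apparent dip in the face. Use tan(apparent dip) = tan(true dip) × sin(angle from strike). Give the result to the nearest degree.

9°

The strike is N85°E and the section trends S60°E; the acute angle between them is β = 35°.
tan α = tan 15° × sin 35° = 0.2679 × 0.5736 = 0.1537
α = arctan(0.1537) = 8.74°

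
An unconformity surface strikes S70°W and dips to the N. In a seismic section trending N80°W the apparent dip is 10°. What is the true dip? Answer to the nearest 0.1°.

19.4°

The section is 30° from the strike.
tan δ = tan α / sin β = tan 10° / sin 30° = 0.1763 / 0.5000 = 0.3527
true dip = arctan 0.3527 = 19.43°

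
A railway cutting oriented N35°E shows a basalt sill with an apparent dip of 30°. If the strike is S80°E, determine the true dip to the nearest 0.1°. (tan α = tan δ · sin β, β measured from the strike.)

32.5°

The section is 65° from the strike.
tan(true dip) = tan 30° / sin 65° = 0.6370
true dip = arctan 0.6370 = 32.50°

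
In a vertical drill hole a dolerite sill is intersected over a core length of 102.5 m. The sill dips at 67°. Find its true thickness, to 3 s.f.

True thickness t = h · cos(dip) = 102.5 × cos 67°
t = 102.5 × 0.3907 = 40.050 m

40.0 m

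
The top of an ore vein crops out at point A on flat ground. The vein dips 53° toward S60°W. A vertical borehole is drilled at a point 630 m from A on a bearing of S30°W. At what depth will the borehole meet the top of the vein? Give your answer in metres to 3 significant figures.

The hole lies 30° from the dip direction, so the down-dip offset is 630 × cos 30° = 545.60 m.
Depth = down-dip offset × tan(dip) = 545.60 × tan 53° = 545.60 × 1.3270
Depth = 724.03 m

724 m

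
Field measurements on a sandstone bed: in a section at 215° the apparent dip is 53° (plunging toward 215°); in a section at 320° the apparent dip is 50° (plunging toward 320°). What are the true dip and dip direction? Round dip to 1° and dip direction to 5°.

The two traces are lines in the plane: v₁ = (sin 215°·cos 53°, cos 215°·cos 53°, −sin 53°), v₂ = (sin 320°·cos 50°, cos 320°·cos 50°, −sin 50°).
Cross product v₁ × v₂ gives the pole to the plane: n ∝ (-0.771, -0.066, 0.374).
Dip δ = arctan(|n_h|/n_z) = arctan(0.774/0.374) = 64.2°.
The horizontal component of n points toward azimuth atan2(n_x, n_y) = 265°, the dip direction.

true dip 64°, dip direction 265°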